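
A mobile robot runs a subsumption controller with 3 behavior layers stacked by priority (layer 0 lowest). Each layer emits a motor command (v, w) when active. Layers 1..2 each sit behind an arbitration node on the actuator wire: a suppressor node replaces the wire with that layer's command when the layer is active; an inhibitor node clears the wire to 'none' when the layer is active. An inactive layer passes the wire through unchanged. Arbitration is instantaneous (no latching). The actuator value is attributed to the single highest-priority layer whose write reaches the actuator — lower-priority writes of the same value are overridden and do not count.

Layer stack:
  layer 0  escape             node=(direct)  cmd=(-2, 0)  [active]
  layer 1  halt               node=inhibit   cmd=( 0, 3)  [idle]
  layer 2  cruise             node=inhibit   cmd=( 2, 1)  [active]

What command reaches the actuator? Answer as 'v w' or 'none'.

[0] escape on; wire := (-2, 0)
[1] halt off; pass (-2, 0)
[2] cruise on (inhibit); wire := none
output none

none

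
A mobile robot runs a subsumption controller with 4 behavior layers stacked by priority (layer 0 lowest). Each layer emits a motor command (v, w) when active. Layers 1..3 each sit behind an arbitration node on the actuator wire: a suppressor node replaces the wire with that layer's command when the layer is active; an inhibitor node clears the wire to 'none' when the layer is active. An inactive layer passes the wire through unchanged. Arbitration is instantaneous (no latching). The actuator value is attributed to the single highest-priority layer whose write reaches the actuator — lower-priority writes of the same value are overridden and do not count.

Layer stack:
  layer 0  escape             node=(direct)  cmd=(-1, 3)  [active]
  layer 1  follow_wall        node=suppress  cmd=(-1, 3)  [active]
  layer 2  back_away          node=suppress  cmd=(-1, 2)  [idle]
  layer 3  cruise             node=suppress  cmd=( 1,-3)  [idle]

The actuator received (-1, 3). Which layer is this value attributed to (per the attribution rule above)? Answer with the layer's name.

follow_wall

L0 escape: active, feeds wire = (-1, 3)
L1 follow_wall: active, suppressor → wire = (-1, 3)
L2 back_away: idle → wire stays (-1, 3)
L3 cruise: idle → wire stays (-1, 3)
actuator = (-1, 3)
last writer: layer 1 = follow_wall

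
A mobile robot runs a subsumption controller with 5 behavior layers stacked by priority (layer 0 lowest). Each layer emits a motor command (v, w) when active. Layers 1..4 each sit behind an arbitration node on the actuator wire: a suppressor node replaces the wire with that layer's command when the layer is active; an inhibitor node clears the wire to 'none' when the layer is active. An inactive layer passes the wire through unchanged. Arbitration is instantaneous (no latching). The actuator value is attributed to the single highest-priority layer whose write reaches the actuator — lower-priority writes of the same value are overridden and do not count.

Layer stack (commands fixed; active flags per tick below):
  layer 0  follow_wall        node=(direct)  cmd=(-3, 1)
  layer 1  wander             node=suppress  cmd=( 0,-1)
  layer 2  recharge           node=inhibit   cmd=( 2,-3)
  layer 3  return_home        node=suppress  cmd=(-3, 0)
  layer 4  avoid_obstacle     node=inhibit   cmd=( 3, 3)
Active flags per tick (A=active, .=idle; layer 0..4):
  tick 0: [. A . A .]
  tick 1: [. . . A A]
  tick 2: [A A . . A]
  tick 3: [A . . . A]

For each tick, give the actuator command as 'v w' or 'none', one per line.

-3 0
none
none
none

tick 0:
  layer 0 (follow_wall) idle — none
  layer 1 (wander) active — suppresses: (0, -1)
  layer 2 (recharge) idle — unchanged: (0, -1)
  layer 3 (return_home) active — suppresses: (-3, 0)
  layer 4 (avoid_obstacle) idle — unchanged: (-3, 0)
  → actuator (-3, 0)
tick 1:
  layer 0 (follow_wall) idle — none
  layer 1 (wander) idle — unchanged: none
  layer 2 (recharge) idle — unchanged: none
  layer 3 (return_home) active — suppresses: (-3, 0)
  layer 4 (avoid_obstacle) active — inhibits: none
  → actuator none
tick 2:
  layer 0 (follow_wall) active — direct: (-3, 1)
  layer 1 (wander) active — suppresses: (0, -1)
  layer 2 (recharge) idle — unchanged: (0, -1)
  layer 3 (return_home) idle — unchanged: (0, -1)
  layer 4 (avoid_obstacle) active — inhibits: none
  → actuator none
tick 3:
  layer 0 (follow_wall) active — direct: (-3, 1)
  layer 1 (wander) idle — unchanged: (-3, 1)
  layer 2 (recharge) idle — unchanged: (-3, 1)
  layer 3 (return_home) idle — unchanged: (-3, 1)
  layer 4 (avoid_obstacle) active — inhibits: none
  → actuator none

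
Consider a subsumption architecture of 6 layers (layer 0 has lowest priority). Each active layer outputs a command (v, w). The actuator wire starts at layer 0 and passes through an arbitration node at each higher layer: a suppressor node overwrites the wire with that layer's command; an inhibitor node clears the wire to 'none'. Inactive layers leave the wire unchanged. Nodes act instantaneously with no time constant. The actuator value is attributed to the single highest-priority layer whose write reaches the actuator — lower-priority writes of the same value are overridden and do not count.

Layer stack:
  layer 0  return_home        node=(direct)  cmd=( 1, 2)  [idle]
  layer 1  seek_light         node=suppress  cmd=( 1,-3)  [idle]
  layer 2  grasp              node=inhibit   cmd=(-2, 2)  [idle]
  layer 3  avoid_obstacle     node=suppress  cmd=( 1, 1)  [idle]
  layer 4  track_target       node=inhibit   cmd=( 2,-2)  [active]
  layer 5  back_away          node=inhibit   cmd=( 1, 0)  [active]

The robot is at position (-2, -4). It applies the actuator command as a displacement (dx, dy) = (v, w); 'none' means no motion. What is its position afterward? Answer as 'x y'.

layer 0 (return_home) idle — none
layer 1 (seek_light) idle — unchanged: none
layer 2 (grasp) idle — unchanged: none
layer 3 (avoid_obstacle) idle — unchanged: none
layer 4 (track_target) active — inhibits: none
layer 5 (back_away) active — inhibits: none
→ actuator none
position: (-2, -4) + none = (-2, -4)

-2 -4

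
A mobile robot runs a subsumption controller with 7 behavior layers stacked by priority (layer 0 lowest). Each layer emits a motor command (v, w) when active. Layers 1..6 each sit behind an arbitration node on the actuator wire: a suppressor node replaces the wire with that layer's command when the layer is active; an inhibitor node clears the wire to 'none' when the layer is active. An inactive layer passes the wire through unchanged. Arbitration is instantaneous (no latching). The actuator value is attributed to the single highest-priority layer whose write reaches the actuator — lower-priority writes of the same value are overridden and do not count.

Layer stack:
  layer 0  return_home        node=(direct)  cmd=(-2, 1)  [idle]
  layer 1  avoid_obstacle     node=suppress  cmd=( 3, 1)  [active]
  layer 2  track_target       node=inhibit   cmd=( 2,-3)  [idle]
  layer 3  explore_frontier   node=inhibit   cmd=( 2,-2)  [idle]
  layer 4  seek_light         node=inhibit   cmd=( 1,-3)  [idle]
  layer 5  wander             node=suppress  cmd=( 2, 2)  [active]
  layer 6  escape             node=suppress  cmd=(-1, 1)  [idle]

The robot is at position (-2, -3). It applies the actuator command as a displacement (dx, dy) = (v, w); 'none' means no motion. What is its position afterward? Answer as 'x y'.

0 -1

[0] return_home off; wire := none
[1] avoid_obstacle on (suppress); wire := (3, 1)
[2] track_target off; pass (3, 1)
[3] explore_frontier off; pass (3, 1)
[4] seek_light off; pass (3, 1)
[5] wander on (suppress); wire := (2, 2)
[6] escape off; pass (2, 2)
output (2, 2)
position: (-2, -3) + (2, 2) = (0, -1)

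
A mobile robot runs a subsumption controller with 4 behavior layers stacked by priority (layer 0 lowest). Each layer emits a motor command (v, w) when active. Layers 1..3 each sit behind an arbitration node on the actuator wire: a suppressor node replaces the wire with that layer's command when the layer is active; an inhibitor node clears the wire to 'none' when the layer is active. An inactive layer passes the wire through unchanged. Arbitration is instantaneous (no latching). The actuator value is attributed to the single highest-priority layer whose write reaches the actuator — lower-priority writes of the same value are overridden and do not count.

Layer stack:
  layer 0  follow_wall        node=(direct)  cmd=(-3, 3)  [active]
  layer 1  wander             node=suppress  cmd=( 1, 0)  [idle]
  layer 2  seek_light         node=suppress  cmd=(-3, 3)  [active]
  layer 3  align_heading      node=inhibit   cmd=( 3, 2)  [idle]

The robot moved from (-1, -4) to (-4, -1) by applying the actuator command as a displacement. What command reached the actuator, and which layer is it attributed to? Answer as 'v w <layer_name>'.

-3 3 seek_light

displacement = (-4, -1) − (-1, -4) = (-3, 3)
layer 0 (follow_wall) active — direct: (-3, 3)
layer 1 (wander) idle — unchanged: (-3, 3)
layer 2 (seek_light) active — suppresses: (-3, 3)
layer 3 (align_heading) idle — unchanged: (-3, 3)
→ actuator (-3, 3) — from layer 2 (seek_light)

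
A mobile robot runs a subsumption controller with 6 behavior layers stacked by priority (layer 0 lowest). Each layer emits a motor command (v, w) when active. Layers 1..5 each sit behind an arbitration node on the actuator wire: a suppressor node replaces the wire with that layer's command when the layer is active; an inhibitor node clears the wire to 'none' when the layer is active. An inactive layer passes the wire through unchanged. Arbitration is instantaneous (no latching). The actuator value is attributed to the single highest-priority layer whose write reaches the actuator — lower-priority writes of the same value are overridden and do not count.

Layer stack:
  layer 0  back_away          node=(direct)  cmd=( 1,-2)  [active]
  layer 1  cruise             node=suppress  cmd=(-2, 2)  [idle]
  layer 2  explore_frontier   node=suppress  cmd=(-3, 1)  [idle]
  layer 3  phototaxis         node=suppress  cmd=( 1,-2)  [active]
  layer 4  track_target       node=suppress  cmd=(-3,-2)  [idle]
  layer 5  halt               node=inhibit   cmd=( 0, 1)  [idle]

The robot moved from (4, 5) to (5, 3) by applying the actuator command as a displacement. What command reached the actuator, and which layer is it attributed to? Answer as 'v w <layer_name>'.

1 -2 phototaxis

displacement = (5, 3) − (4, 5) = (1, -2)
[0] back_away on; wire := (1, -2)
[1] cruise off; pass (1, -2)
[2] explore_frontier off; pass (1, -2)
[3] phototaxis on (suppress); wire := (1, -2)
[4] track_target off; pass (1, -2)
[5] halt off; pass (1, -2)
output (1, -2) — from layer 3 (phototaxis)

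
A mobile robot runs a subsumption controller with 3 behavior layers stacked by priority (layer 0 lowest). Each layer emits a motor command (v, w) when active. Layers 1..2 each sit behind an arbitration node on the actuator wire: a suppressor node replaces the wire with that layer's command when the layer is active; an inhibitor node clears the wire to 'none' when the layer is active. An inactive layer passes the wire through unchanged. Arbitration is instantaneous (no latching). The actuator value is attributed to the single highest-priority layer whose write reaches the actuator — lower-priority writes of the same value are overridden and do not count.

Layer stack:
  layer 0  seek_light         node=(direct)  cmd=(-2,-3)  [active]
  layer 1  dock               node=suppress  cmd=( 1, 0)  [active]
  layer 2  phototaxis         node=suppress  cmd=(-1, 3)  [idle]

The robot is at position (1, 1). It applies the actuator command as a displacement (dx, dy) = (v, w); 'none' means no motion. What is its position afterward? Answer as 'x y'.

[0] seek_light on; wire := (-2, -3)
[1] dock on (suppress); wire := (1, 0)
[2] phototaxis off; pass (1, 0)
output (1, 0)
position: (1, 1) + (1, 0) = (2, 1)

2 1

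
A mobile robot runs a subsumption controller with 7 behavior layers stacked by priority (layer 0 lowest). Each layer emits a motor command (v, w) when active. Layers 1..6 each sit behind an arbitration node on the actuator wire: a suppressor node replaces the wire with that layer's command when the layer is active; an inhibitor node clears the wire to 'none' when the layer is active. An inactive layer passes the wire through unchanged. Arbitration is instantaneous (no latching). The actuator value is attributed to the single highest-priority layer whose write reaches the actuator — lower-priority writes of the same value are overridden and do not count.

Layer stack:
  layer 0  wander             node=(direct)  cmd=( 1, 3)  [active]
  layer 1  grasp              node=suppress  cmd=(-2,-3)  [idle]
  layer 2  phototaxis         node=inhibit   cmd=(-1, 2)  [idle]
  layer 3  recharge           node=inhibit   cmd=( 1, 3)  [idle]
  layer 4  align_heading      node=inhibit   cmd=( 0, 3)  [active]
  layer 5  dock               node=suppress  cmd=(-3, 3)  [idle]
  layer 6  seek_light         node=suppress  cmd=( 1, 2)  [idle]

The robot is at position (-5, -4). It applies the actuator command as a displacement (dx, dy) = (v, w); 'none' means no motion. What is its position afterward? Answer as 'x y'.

L0 wander: active, feeds wire = (1, 3)
L1 grasp: idle → wire stays (1, 3)
L2 phototaxis: idle → wire stays (1, 3)
L3 recharge: idle → wire stays (1, 3)
L4 align_heading: active, inhibitor → wire = none
L5 dock: idle → wire stays none
L6 seek_light: idle → wire stays none
actuator = none
position: (-5, -4) + none = (-5, -4)

-5 -4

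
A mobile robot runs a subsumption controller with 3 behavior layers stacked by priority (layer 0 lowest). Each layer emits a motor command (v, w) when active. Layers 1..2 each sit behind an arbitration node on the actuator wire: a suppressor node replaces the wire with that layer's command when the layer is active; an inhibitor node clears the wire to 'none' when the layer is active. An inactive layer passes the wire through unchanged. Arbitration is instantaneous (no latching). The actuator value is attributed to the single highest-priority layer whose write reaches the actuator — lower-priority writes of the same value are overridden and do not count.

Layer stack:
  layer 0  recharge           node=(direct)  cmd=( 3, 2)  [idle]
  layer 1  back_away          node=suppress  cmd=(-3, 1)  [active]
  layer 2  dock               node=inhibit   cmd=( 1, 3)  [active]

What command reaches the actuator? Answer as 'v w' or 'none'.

none

L0 recharge: idle → wire = none
L1 back_away: active, suppressor → wire = (-3, 1)
L2 dock: active, inhibitor → wire = none
actuator = none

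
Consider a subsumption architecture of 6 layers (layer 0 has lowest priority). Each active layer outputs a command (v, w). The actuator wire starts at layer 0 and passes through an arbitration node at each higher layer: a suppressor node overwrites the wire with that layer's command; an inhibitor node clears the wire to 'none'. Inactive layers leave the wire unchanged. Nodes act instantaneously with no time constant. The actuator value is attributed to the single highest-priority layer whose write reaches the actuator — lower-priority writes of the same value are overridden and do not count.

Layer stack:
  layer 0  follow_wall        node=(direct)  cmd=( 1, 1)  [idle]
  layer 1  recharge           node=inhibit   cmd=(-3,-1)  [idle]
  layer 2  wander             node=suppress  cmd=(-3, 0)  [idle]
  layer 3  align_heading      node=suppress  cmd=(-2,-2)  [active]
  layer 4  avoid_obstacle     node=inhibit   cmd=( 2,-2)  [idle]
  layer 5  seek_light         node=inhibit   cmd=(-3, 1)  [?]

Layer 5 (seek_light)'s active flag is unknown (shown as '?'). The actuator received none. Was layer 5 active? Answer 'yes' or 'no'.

yes

If layer 5 is active=yes:
  actuator would be none
If layer 5 is active=no:
  actuator would be (-2, -2)
Observed none, so layer 5 was active.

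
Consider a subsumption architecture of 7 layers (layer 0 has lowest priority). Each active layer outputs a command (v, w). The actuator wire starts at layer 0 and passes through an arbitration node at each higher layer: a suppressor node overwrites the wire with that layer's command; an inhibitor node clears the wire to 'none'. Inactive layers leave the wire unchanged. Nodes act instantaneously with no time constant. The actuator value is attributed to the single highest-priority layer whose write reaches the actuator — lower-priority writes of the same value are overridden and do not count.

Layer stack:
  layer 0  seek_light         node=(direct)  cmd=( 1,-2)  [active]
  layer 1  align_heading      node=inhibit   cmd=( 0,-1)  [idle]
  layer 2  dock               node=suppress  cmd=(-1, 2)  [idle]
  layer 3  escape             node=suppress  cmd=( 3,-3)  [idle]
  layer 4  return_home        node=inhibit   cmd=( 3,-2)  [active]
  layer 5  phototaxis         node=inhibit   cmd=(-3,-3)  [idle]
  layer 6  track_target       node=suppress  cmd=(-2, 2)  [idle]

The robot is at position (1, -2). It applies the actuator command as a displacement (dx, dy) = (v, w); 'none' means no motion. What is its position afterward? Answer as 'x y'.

1 -2

L0 seek_light: active, feeds wire = (1, -2)
L1 align_heading: idle → wire stays (1, -2)
L2 dock: idle → wire stays (1, -2)
L3 escape: idle → wire stays (1, -2)
L4 return_home: active, inhibitor → wire = none
L5 phototaxis: idle → wire stays none
L6 track_target: idle → wire stays none
actuator = none
position: (1, -2) + none = (1, -2)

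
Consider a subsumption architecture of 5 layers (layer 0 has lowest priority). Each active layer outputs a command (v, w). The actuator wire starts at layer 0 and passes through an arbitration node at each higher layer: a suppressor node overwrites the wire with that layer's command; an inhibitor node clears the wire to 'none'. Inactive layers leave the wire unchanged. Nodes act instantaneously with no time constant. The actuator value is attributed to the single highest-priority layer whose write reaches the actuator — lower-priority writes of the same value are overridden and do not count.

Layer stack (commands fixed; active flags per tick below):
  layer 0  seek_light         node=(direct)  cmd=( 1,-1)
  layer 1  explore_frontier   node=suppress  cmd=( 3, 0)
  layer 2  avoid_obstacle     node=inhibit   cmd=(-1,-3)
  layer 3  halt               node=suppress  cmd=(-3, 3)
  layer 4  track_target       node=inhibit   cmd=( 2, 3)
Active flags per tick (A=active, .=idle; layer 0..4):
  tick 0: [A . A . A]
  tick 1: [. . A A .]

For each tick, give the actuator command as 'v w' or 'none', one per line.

tick 0:
  layer 0 (seek_light) active — direct: (1, -1)
  layer 1 (explore_frontier) idle — unchanged: (1, -1)
  layer 2 (avoid_obstacle) active — inhibits: none
  layer 3 (halt) idle — unchanged: none
  layer 4 (track_target) active — inhibits: none
  → actuator none
tick 1:
  layer 0 (seek_light) idle — none
  layer 1 (explore_frontier) idle — unchanged: none
  layer 2 (avoid_obstacle) active — inhibits: none
  layer 3 (halt) active — suppresses: (-3, 3)
  layer 4 (track_target) idle — unchanged: (-3, 3)
  → actuator (-3, 3)

none
-3 3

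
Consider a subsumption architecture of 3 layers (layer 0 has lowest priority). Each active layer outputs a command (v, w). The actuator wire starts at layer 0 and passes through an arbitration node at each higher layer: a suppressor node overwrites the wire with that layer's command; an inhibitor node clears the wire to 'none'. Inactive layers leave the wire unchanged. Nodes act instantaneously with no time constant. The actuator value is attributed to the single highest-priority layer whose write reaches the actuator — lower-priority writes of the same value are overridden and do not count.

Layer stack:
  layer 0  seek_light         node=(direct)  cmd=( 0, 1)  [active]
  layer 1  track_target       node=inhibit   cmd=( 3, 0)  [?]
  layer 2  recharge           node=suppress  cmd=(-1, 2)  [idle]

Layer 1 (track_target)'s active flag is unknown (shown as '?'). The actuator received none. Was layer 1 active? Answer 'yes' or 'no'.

If layer 1 is active=yes:
  actuator would be none
If layer 1 is active=no:
  actuator would be (0, 1)
Observed none, so layer 1 was active.

yes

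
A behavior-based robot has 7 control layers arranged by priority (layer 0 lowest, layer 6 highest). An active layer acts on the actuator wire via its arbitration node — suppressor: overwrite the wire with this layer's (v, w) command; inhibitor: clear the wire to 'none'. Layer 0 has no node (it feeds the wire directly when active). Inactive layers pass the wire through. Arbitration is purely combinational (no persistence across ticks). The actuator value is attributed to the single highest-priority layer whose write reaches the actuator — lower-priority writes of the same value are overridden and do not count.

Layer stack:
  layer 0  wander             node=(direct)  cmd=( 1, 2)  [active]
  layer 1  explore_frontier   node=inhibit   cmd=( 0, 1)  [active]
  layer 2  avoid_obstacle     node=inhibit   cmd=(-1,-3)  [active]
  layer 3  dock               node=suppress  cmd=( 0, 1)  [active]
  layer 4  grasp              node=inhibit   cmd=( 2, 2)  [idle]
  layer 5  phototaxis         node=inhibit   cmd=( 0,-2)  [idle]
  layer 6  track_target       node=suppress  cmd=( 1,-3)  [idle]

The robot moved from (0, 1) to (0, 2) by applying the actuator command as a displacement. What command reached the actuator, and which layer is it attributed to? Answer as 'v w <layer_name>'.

0 1 dock

displacement = (0, 2) − (0, 1) = (0, 1)
[0] wander on; wire := (1, 2)
[1] explore_frontier on (inhibit); wire := none
[2] avoid_obstacle on (inhibit); wire := none
[3] dock on (suppress); wire := (0, 1)
[4] grasp off; pass (0, 1)
[5] phototaxis off; pass (0, 1)
[6] track_target off; pass (0, 1)
output (0, 1) — from layer 3 (dock)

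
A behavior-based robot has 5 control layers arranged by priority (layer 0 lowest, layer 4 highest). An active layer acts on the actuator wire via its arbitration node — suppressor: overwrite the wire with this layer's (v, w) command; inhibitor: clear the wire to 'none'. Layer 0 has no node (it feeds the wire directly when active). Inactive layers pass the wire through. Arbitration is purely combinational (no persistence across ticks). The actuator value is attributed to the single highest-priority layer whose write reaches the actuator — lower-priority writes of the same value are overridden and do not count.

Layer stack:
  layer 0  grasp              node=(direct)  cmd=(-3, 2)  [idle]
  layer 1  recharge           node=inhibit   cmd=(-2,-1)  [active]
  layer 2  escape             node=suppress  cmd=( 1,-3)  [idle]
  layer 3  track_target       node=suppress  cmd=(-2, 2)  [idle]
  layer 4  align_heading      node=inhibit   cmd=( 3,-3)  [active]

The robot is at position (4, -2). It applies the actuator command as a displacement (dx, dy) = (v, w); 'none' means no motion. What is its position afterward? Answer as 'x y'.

4 -2

L0 grasp: idle → wire = none
L1 recharge: active, inhibitor → wire = none
L2 escape: idle → wire stays none
L3 track_target: idle → wire stays none
L4 align_heading: active, inhibitor → wire = none
actuator = none
position: (4, -2) + none = (4, -2)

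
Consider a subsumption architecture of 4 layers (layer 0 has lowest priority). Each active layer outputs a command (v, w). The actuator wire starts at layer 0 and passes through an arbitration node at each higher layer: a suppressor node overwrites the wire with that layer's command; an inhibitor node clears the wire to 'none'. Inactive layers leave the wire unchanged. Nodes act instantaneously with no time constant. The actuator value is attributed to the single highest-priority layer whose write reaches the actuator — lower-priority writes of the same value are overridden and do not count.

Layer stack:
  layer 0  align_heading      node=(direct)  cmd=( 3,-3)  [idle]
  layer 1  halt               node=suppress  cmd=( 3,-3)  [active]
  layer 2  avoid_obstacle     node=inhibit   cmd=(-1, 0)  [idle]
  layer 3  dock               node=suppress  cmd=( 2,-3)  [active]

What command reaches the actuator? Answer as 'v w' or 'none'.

L0 align_heading: idle → wire = none
L1 halt: active, suppressor → wire = (3, -3)
L2 avoid_obstacle: idle → wire stays (3, -3)
L3 dock: active, suppressor → wire = (2, -3)
actuator = (2, -3)

2 -3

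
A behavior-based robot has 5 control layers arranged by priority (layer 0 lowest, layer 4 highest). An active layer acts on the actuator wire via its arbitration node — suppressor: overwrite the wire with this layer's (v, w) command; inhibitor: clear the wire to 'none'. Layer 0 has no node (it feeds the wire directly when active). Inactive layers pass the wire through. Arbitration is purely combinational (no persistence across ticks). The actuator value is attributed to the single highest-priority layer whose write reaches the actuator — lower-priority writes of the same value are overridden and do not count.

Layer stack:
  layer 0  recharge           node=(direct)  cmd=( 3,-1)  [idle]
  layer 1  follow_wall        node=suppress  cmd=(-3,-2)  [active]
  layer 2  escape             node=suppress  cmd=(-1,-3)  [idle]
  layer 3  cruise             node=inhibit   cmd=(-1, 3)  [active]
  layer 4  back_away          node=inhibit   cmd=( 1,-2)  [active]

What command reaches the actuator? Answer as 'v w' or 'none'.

none

layer 0 (recharge) idle — none
layer 1 (follow_wall) active — suppresses: (-3, -2)
layer 2 (escape) idle — unchanged: (-3, -2)
layer 3 (cruise) active — inhibits: none
layer 4 (back_away) active — inhibits: none
→ actuator none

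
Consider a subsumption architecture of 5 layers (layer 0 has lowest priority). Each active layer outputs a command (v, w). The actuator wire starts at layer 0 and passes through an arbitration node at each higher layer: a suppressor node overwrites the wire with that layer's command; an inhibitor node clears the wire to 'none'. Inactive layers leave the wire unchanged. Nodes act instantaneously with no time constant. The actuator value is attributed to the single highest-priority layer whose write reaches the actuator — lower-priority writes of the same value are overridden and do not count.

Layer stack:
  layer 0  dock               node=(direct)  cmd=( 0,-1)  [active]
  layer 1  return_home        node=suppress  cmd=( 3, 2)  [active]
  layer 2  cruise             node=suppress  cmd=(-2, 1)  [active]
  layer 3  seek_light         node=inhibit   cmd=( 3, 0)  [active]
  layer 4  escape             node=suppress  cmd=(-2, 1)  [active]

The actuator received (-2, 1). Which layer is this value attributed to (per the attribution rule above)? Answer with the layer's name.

escape

layer 0 (dock) active — direct: (0, -1)
layer 1 (return_home) active — suppresses: (3, 2)
layer 2 (cruise) active — suppresses: (-2, 1)
layer 3 (seek_light) active — inhibits: none
layer 4 (escape) active — suppresses: (-2, 1)
→ actuator (-2, 1)
last writer: layer 4 = escape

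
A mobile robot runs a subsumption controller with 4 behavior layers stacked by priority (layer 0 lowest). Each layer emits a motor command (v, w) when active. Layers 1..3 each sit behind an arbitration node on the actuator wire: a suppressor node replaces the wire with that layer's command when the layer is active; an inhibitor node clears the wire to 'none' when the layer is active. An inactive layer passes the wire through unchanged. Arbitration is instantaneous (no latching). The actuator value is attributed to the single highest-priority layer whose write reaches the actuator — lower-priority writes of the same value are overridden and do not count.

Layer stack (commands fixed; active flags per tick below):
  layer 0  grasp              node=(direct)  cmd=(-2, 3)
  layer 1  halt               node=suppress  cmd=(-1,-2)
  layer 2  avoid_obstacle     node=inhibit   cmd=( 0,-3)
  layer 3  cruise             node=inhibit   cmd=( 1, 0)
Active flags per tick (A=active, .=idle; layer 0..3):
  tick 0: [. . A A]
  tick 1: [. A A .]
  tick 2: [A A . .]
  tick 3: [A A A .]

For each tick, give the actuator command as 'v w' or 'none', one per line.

tick 0:
  layer 0 (grasp) idle — none
  layer 1 (halt) idle — unchanged: none
  layer 2 (avoid_obstacle) active — inhibits: none
  layer 3 (cruise) active — inhibits: none
  → actuator none
tick 1:
  layer 0 (grasp) idle — none
  layer 1 (halt) active — suppresses: (-1, -2)
  layer 2 (avoid_obstacle) active — inhibits: none
  layer 3 (cruise) idle — unchanged: none
  → actuator none
tick 2:
  layer 0 (grasp) active — direct: (-2, 3)
  layer 1 (halt) active — suppresses: (-1, -2)
  layer 2 (avoid_obstacle) idle — unchanged: (-1, -2)
  layer 3 (cruise) idle — unchanged: (-1, -2)
  → actuator (-1, -2)
tick 3:
  layer 0 (grasp) active — direct: (-2, 3)
  layer 1 (halt) active — suppresses: (-1, -2)
  layer 2 (avoid_obstacle) active — inhibits: none
  layer 3 (cruise) idle — unchanged: none
  → actuator none

none
none
-1 -2
none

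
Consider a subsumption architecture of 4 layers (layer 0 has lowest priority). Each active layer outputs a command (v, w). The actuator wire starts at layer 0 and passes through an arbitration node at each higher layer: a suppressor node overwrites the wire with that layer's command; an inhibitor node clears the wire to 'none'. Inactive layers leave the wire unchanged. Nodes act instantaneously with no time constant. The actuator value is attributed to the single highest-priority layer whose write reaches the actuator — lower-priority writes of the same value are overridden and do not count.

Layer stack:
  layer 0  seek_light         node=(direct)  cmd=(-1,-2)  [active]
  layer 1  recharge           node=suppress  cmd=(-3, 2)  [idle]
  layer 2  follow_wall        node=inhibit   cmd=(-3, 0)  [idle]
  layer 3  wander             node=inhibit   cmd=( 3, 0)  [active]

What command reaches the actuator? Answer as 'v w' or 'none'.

layer 0 (seek_light) active — direct: (-1, -2)
layer 1 (recharge) idle — unchanged: (-1, -2)
layer 2 (follow_wall) idle — unchanged: (-1, -2)
layer 3 (wander) active — inhibits: none
→ actuator none

none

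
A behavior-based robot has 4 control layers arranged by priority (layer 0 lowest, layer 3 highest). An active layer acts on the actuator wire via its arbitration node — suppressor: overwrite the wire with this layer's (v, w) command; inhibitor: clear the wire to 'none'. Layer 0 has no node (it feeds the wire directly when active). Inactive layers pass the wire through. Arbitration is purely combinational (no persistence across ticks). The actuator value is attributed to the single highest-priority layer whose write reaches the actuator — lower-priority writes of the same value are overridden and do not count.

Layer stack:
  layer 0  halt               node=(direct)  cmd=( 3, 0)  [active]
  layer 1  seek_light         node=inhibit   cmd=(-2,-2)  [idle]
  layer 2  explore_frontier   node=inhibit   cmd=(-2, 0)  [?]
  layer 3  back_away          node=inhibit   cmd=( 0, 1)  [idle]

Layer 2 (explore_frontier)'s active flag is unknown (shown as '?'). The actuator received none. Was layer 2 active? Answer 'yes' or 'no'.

yes

If layer 2 is active=yes:
  actuator would be none
If layer 2 is active=no:
  actuator would be (3, 0)
Observed none, so layer 2 was active.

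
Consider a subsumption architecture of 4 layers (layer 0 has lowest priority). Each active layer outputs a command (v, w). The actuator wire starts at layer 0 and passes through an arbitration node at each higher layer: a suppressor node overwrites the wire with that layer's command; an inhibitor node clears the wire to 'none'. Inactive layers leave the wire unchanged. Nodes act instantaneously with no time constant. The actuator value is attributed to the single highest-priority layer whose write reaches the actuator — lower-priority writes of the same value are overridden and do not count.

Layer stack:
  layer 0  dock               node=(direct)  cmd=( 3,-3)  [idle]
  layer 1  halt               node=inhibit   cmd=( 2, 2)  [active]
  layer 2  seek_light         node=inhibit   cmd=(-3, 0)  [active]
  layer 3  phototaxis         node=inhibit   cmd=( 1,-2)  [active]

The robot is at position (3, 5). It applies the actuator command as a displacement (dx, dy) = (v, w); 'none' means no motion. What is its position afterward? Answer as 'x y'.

[0] dock off; wire := none
[1] halt on (inhibit); wire := none
[2] seek_light on (inhibit); wire := none
[3] phototaxis on (inhibit); wire := none
output none
position: (3, 5) + none = (3, 5)

3 5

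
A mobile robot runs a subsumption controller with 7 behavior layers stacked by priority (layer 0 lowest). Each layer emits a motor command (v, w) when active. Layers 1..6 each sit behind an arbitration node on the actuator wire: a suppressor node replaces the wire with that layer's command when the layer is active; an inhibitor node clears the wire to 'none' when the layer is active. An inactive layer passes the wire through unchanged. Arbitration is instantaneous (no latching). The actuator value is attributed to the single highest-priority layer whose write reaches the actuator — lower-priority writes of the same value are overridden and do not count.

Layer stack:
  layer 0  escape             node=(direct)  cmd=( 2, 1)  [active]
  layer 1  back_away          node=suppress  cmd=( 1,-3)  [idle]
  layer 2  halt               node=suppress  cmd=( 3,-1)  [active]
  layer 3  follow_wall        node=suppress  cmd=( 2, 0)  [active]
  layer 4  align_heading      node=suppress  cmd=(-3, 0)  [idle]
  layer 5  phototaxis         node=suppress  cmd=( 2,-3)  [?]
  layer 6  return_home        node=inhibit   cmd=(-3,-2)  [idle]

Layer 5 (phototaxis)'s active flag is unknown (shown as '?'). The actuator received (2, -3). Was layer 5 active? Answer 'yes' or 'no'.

yes

If layer 5 is active=yes:
  actuator would be (2, -3)
If layer 5 is active=no:
  actuator would be (2, 0)
Observed (2, -3), so layer 5 was active.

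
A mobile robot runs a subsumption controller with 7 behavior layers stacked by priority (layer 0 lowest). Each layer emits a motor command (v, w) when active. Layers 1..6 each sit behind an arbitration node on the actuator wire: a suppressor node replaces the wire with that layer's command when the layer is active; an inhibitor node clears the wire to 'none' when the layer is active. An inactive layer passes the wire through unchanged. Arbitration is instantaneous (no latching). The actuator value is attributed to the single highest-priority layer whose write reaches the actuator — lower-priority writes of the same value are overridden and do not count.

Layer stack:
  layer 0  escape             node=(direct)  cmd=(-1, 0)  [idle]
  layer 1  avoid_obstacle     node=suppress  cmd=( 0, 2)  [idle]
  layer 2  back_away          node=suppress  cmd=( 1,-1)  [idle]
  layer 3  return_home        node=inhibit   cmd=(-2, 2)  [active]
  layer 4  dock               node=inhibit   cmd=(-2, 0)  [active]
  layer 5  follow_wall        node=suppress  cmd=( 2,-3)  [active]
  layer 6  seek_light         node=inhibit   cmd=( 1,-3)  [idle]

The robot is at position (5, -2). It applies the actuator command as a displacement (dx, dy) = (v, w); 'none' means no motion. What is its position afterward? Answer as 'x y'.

L0 escape: idle → wire = none
L1 avoid_obstacle: idle → wire stays none
L2 back_away: idle → wire stays none
L3 return_home: active, inhibitor → wire = none
L4 dock: active, inhibitor → wire = none
L5 follow_wall: active, suppressor → wire = (2, -3)
L6 seek_light: idle → wire stays (2, -3)
actuator = (2, -3)
position: (5, -2) + (2, -3) = (7, -5)

7 -5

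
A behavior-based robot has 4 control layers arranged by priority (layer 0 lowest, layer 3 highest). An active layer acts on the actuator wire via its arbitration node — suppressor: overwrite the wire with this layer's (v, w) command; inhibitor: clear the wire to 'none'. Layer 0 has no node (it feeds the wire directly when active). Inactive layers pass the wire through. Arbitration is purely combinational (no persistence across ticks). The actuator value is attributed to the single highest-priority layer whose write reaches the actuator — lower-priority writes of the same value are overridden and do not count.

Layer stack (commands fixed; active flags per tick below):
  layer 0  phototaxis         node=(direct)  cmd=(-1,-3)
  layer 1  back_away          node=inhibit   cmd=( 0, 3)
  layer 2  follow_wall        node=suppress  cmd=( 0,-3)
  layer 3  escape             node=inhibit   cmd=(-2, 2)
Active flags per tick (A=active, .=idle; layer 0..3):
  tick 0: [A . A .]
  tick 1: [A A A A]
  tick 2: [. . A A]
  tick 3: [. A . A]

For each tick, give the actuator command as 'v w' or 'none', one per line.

0 -3
none
none
none

tick 0:
  [0] phototaxis on; wire := (-1, -3)
  [1] back_away off; pass (-1, -3)
  [2] follow_wall on (suppress); wire := (0, -3)
  [3] escape off; pass (0, -3)
  output (0, -3)
tick 1:
  [0] phototaxis on; wire := (-1, -3)
  [1] back_away on (inhibit); wire := none
  [2] follow_wall on (suppress); wire := (0, -3)
  [3] escape on (inhibit); wire := none
  output none
tick 2:
  [0] phototaxis off; wire := none
  [1] back_away off; pass none
  [2] follow_wall on (suppress); wire := (0, -3)
  [3] escape on (inhibit); wire := none
  output none
tick 3:
  [0] phototaxis off; wire := none
  [1] back_away on (inhibit); wire := none
  [2] follow_wall off; pass none
  [3] escape on (inhibit); wire := none
  output none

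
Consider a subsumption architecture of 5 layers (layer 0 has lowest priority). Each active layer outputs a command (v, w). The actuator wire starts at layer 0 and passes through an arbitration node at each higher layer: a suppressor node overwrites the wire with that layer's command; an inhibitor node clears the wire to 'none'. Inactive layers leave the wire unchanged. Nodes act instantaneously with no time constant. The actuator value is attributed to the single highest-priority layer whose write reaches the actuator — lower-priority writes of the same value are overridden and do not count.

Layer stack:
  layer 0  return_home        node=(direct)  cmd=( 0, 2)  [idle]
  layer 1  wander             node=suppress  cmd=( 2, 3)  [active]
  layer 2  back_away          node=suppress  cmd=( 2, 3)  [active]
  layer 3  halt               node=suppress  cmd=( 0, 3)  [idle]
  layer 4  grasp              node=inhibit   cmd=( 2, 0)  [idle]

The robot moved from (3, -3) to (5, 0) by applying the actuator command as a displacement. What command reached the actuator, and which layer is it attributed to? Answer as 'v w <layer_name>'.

displacement = (5, 0) − (3, -3) = (2, 3)
layer 0 (return_home) idle — none
layer 1 (wander) active — suppresses: (2, 3)
layer 2 (back_away) active — suppresses: (2, 3)
layer 3 (halt) idle — unchanged: (2, 3)
layer 4 (grasp) idle — unchanged: (2, 3)
→ actuator (2, 3) — from layer 2 (back_away)

2 3 back_away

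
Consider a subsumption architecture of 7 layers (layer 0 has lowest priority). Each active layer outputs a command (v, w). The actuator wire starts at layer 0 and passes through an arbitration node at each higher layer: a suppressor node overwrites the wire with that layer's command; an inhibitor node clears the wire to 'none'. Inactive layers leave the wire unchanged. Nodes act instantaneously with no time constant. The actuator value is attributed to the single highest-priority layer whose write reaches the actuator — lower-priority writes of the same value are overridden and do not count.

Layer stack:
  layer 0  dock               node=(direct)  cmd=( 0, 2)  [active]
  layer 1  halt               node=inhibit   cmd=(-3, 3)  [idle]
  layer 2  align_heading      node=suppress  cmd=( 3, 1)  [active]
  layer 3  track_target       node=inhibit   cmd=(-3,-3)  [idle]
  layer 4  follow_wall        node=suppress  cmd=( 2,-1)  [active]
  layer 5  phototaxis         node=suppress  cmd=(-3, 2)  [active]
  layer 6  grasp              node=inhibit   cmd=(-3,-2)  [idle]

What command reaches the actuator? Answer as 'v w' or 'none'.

-3 2

L0 dock: active, feeds wire = (0, 2)
L1 halt: idle → wire stays (0, 2)
L2 align_heading: active, suppressor → wire = (3, 1)
L3 track_target: idle → wire stays (3, 1)
L4 follow_wall: active, suppressor → wire = (2, -1)
L5 phototaxis: active, suppressor → wire = (-3, 2)
L6 grasp: idle → wire stays (-3, 2)
actuator = (-3, 2)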